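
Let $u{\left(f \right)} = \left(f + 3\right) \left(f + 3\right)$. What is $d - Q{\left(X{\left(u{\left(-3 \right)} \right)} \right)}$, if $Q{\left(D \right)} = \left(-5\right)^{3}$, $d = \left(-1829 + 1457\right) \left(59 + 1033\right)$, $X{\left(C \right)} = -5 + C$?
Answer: $-406099$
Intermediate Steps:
$u{\left(f \right)} = \left(3 + f\right)^{2}$ ($u{\left(f \right)} = \left(3 + f\right) \left(3 + f\right) = \left(3 + f\right)^{2}$)
$d = -406224$ ($d = \left(-372\right) 1092 = -406224$)
$Q{\left(D \right)} = -125$
$d - Q{\left(X{\left(u{\left(-3 \right)} \right)} \right)} = -406224 - -125 = -406224 + 125 = -406099$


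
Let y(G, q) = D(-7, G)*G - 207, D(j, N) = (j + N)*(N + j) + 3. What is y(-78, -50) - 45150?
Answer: -609141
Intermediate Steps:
D(j, N) = 3 + (N + j)² (D(j, N) = (N + j)*(N + j) + 3 = (N + j)² + 3 = 3 + (N + j)²)
y(G, q) = -207 + G*(3 + (-7 + G)²) (y(G, q) = (3 + (G - 7)²)*G - 207 = (3 + (-7 + G)²)*G - 207 = G*(3 + (-7 + G)²) - 207 = -207 + G*(3 + (-7 + G)²))
y(-78, -50) - 45150 = (-207 - 78*(3 + (-7 - 78)²)) - 45150 = (-207 - 78*(3 + (-85)²)) - 45150 = (-207 - 78*(3 + 7225)) - 45150 = (-207 - 78*7228) - 45150 = (-207 - 563784) - 45150 = -563991 - 45150 = -609141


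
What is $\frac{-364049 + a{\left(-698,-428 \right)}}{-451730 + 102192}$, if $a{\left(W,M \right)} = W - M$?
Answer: $\frac{364319}{349538} \approx 1.0423$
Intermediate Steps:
$\frac{-364049 + a{\left(-698,-428 \right)}}{-451730 + 102192} = \frac{-364049 - 270}{-451730 + 102192} = \frac{-364049 + \left(-698 + 428\right)}{-349538} = \left(-364049 - 270\right) \left(- \frac{1}{349538}\right) = \left(-364319\right) \left(- \frac{1}{349538}\right) = \frac{364319}{349538}$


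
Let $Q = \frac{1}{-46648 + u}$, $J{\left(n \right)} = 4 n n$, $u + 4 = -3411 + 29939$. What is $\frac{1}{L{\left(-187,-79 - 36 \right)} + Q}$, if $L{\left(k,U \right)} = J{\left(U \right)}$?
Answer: $\frac{20124}{1064559599} \approx 1.8904 \cdot 10^{-5}$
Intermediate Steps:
$u = 26524$ ($u = -4 + \left(-3411 + 29939\right) = -4 + 26528 = 26524$)
$J{\left(n \right)} = 4 n^{2}$
$Q = - \frac{1}{20124}$ ($Q = \frac{1}{-46648 + 26524} = \frac{1}{-20124} = - \frac{1}{20124} \approx -4.9692 \cdot 10^{-5}$)
$L{\left(k,U \right)} = 4 U^{2}$
$\frac{1}{L{\left(-187,-79 - 36 \right)} + Q} = \frac{1}{4 \left(-79 - 36\right)^{2} - \frac{1}{20124}} = \frac{1}{4 \left(-115\right)^{2} - \frac{1}{20124}} = \frac{1}{4 \cdot 13225 - \frac{1}{20124}} = \frac{1}{52900 - \frac{1}{20124}} = \frac{1}{\frac{1064559599}{20124}} = \frac{20124}{1064559599}$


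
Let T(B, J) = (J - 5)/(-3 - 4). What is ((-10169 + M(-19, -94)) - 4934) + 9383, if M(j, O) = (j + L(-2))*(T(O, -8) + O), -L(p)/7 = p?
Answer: -36815/7 ≈ -5259.3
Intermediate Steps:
T(B, J) = 5/7 - J/7 (T(B, J) = (-5 + J)/(-7) = (-5 + J)*(-⅐) = 5/7 - J/7)
L(p) = -7*p
M(j, O) = (14 + j)*(13/7 + O) (M(j, O) = (j - 7*(-2))*((5/7 - ⅐*(-8)) + O) = (j + 14)*((5/7 + 8/7) + O) = (14 + j)*(13/7 + O))
((-10169 + M(-19, -94)) - 4934) + 9383 = ((-10169 + (26 + 14*(-94) + (13/7)*(-19) - 94*(-19))) - 4934) + 9383 = ((-10169 + (26 - 1316 - 247/7 + 1786)) - 4934) + 9383 = ((-10169 + 3225/7) - 4934) + 9383 = (-67958/7 - 4934) + 9383 = -102496/7 + 9383 = -36815/7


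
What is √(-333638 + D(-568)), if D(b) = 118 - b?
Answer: 2*I*√83238 ≈ 577.02*I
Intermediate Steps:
√(-333638 + D(-568)) = √(-333638 + (118 - 1*(-568))) = √(-333638 + (118 + 568)) = √(-333638 + 686) = √(-332952) = 2*I*√83238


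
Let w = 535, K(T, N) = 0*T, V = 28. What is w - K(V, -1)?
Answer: 535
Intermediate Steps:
K(T, N) = 0
w - K(V, -1) = 535 - 1*0 = 535 + 0 = 535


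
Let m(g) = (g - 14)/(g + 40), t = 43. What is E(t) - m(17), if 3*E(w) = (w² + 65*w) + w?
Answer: 89050/57 ≈ 1562.3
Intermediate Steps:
E(w) = 22*w + w²/3 (E(w) = ((w² + 65*w) + w)/3 = (w² + 66*w)/3 = 22*w + w²/3)
m(g) = (-14 + g)/(40 + g)
E(t) - m(17) = (⅓)*43*(66 + 43) - (-14 + 17)/(40 + 17) = (⅓)*43*109 - 3/57 = 4687/3 - 3/57 = 4687/3 - 1*1/19 = 4687/3 - 1/19 = 89050/57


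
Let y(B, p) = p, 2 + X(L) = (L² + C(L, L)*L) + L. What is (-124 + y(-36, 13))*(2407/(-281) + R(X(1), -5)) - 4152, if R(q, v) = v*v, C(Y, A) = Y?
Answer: -1679310/281 ≈ -5976.2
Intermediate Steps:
X(L) = -2 + L + 2*L² (X(L) = -2 + ((L² + L*L) + L) = -2 + ((L² + L²) + L) = -2 + (2*L² + L) = -2 + (L + 2*L²) = -2 + L + 2*L²)
R(q, v) = v²
(-124 + y(-36, 13))*(2407/(-281) + R(X(1), -5)) - 4152 = (-124 + 13)*(2407/(-281) + (-5)²) - 4152 = -111*(2407*(-1/281) + 25) - 4152 = -111*(-2407/281 + 25) - 4152 = -111*4618/281 - 4152 = -512598/281 - 4152 = -1679310/281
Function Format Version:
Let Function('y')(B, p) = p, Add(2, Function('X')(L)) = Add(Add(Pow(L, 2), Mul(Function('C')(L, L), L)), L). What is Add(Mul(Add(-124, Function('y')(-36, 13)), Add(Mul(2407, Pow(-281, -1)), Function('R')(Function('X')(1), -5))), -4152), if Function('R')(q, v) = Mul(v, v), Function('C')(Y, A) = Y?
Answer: Rational(-1679310, 281) ≈ -5976.2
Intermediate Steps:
Function('X')(L) = Add(-2, L, Mul(2, Pow(L, 2))) (Function('X')(L) = Add(-2, Add(Add(Pow(L, 2), Mul(L, L)), L)) = Add(-2, Add(Add(Pow(L, 2), Pow(L, 2)), L)) = Add(-2, Add(Mul(2, Pow(L, 2)), L)) = Add(-2, Add(L, Mul(2, Pow(L, 2)))) = Add(-2, L, Mul(2, Pow(L, 2))))
Function('R')(q, v) = Pow(v, 2)
Add(Mul(Add(-124, Function('y')(-36, 13)), Add(Mul(2407, Pow(-281, -1)), Function('R')(Function('X')(1), -5))), -4152) = Add(Mul(Add(-124, 13), Add(Mul(2407, Pow(-281, -1)), Pow(-5, 2))), -4152) = Add(Mul(-111, Add(Mul(2407, Rational(-1, 281)), 25)), -4152) = Add(Mul(-111, Add(Rational(-2407, 281), 25)), -4152) = Add(Mul(-111, Rational(4618, 281)), -4152) = Add(Rational(-512598, 281), -4152) = Rational(-1679310, 281)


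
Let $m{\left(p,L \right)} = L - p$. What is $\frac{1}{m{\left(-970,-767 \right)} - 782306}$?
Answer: $- \frac{1}{782103} \approx -1.2786 \cdot 10^{-6}$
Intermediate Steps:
$\frac{1}{m{\left(-970,-767 \right)} - 782306} = \frac{1}{\left(-767 - -970\right) - 782306} = \frac{1}{\left(-767 + 970\right) - 782306} = \frac{1}{203 - 782306} = \frac{1}{-782103} = - \frac{1}{782103}$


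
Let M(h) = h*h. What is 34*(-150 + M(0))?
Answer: -5100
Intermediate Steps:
M(h) = h²
34*(-150 + M(0)) = 34*(-150 + 0²) = 34*(-150 + 0) = 34*(-150) = -5100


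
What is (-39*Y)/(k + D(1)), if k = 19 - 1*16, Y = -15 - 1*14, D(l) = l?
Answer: 1131/4 ≈ 282.75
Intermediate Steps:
Y = -29 (Y = -15 - 14 = -29)
k = 3 (k = 19 - 16 = 3)
(-39*Y)/(k + D(1)) = (-39*(-29))/(3 + 1) = 1131/4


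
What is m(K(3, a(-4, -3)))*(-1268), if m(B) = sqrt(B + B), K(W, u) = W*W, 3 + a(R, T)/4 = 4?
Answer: -3804*sqrt(2) ≈ -5379.7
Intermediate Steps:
a(R, T) = 4 (a(R, T) = -12 + 4*4 = -12 + 16 = 4)
K(W, u) = W**2
m(B) = sqrt(2)*sqrt(B) (m(B) = sqrt(2*B) = sqrt(2)*sqrt(B))
m(K(3, a(-4, -3)))*(-1268) = (sqrt(2)*sqrt(3**2))*(-1268) = (sqrt(2)*sqrt(9))*(-1268) = (sqrt(2)*3)*(-1268) = (3*sqrt(2))*(-1268) = -3804*sqrt(2)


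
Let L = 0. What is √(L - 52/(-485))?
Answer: 2*√6305/485 ≈ 0.32744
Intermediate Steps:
√(L - 52/(-485)) = √(0 - 52/(-485)) = √(0 - 52*(-1/485)) = √(0 + 52/485) = √(52/485) = 2*√6305/485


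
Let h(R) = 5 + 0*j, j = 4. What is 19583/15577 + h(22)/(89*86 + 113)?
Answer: 152179046/120986559 ≈ 1.2578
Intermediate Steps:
h(R) = 5 (h(R) = 5 + 0*4 = 5 + 0 = 5)
19583/15577 + h(22)/(89*86 + 113) = 19583/15577 + 5/(89*86 + 113) = 19583*(1/15577) + 5/(7654 + 113) = 19583/15577 + 5/7767 = 152179046/120986559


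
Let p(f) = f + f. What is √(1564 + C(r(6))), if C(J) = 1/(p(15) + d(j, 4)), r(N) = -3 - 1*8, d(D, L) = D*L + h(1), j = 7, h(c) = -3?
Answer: 13*√27995/55 ≈ 39.548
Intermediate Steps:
d(D, L) = -3 + D*L (d(D, L) = D*L - 3 = -3 + D*L)
p(f) = 2*f
r(N) = -11 (r(N) = -3 - 8 = -11)
C(J) = 1/55 (C(J) = 1/(2*15 + (-3 + 7*4)) = 1/(30 + (-3 + 28)) = 1/(30 + 25) = 1/55)
√(1564 + C(r(6))) = √(1564 + 1/55) = √(86021/55) = 13*√27995/55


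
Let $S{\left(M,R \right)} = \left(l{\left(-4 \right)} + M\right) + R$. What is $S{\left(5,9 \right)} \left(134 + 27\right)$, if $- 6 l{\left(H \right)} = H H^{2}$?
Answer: $\frac{11914}{3} \approx 3971.3$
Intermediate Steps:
$l{\left(H \right)} = - \frac{H^{3}}{6}$ ($l{\left(H \right)} = - \frac{H H^{2}}{6} = - \frac{H^{3}}{6}$)
$S{\left(M,R \right)} = \frac{32}{3} + M + R$ ($S{\left(M,R \right)} = \left(- \frac{\left(-4\right)^{3}}{6} + M\right) + R = \left(\left(- \frac{1}{6}\right) \left(-64\right) + M\right) + R = \left(\frac{32}{3} + M\right) + R = \frac{32}{3} + M + R$)
$S{\left(5,9 \right)} \left(134 + 27\right) = \left(\frac{32}{3} + 5 + 9\right) \left(134 + 27\right) = \frac{74}{3} \cdot 161 = \frac{11914}{3}$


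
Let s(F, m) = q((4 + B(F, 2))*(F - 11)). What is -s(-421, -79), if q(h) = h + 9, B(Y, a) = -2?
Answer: 855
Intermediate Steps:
q(h) = 9 + h
s(F, m) = -13 + 2*F (s(F, m) = 9 + (4 - 2)*(F - 11) = 9 + 2*(-11 + F) = 9 + (-22 + 2*F) = -13 + 2*F)
-s(-421, -79) = -(-13 + 2*(-421)) = -(-13 - 842) = -1*(-855) = 855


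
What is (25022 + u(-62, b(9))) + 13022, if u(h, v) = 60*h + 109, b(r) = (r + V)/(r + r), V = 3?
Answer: 34433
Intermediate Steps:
b(r) = (3 + r)/(2*r) (b(r) = (r + 3)/(r + r) = (3 + r)/((2*r)) = (3 + r)*(1/(2*r)) = (3 + r)/(2*r))
u(h, v) = 109 + 60*h
(25022 + u(-62, b(9))) + 13022 = (25022 + (109 + 60*(-62))) + 13022 = (25022 + (109 - 3720)) + 13022 = (25022 - 3611) + 13022 = 21411 + 13022 = 34433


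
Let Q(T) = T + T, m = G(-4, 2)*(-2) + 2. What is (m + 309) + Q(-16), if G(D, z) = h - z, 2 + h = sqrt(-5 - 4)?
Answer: 287 - 6*I ≈ 287.0 - 6.0*I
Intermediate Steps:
h = -2 + 3*I (h = -2 + sqrt(-5 - 4) = -2 + sqrt(-9) = -2 + 3*I ≈ -2.0 + 3.0*I)
G(D, z) = -2 - z + 3*I (G(D, z) = (-2 + 3*I) - z = -2 - z + 3*I)
m = 10 - 6*I (m = (-2 - 1*2 + 3*I)*(-2) + 2 = (-2 - 2 + 3*I)*(-2) + 2 = (-4 + 3*I)*(-2) + 2 = (8 - 6*I) + 2 = 10 - 6*I ≈ 10.0 - 6.0*I)
Q(T) = 2*T
(m + 309) + Q(-16) = ((10 - 6*I) + 309) + 2*(-16) = (319 - 6*I) - 32 = 287 - 6*I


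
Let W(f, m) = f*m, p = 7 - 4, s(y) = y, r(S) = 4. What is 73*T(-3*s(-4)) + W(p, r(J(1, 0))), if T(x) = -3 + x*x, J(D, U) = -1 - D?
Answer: 10305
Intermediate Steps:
T(x) = -3 + x**2
p = 3
73*T(-3*s(-4)) + W(p, r(J(1, 0))) = 73*(-3 + (-3*(-4))**2) + 3*4 = 73*(-3 + 12**2) + 12 = 73*(-3 + 144) + 12 = 73*141 + 12 = 10293 + 12 = 10305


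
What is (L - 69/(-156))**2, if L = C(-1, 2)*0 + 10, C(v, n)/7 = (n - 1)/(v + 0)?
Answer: 294849/2704 ≈ 109.04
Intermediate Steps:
C(v, n) = 7*(-1 + n)/v (C(v, n) = 7*((n - 1)/(v + 0)) = 7*((-1 + n)/v) = 7*(-1 + n)/v)
L = 10 (L = (7*(-1 + 2)/(-1))*0 + 10 = (7*(-1)*1)*0 + 10 = -7*0 + 10 = 0 + 10 = 10)
(L - 69/(-156))**2 = (10 - 69/(-156))**2 = (10 - 69*(-1/156))**2 = (10 + 23/52)**2 = (543/52)**2 = 294849/2704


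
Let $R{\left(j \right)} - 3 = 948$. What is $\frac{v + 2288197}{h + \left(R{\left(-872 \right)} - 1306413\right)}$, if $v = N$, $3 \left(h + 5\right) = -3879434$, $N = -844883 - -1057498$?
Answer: $- \frac{7502436}{7795835} \approx -0.96236$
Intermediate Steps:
$R{\left(j \right)} = 951$ ($R{\left(j \right)} = 3 + 948 = 951$)
$N = 212615$ ($N = -844883 + 1057498 = 212615$)
$h = - \frac{3879449}{3}$ ($h = -5 + \frac{1}{3} \left(-3879434\right) = -5 - \frac{3879434}{3} = - \frac{3879449}{3} \approx -1.2932 \cdot 10^{6}$)
$v = 212615$
$\frac{v + 2288197}{h + \left(R{\left(-872 \right)} - 1306413\right)} = \frac{212615 + 2288197}{- \frac{3879449}{3} + \left(951 - 1306413\right)} = \frac{2500812}{- \frac{3879449}{3} + \left(951 - 1306413\right)} = \frac{2500812}{- \frac{3879449}{3} - 1305462} = \frac{2500812}{- \frac{7795835}{3}} = 2500812 \left(- \frac{3}{7795835}\right) = - \frac{7502436}{7795835}$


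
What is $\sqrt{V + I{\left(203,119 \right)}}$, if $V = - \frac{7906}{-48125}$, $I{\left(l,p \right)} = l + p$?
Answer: $\frac{6 \sqrt{33161667}}{1925} \approx 17.949$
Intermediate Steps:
$V = \frac{7906}{48125}$ ($V = \left(-7906\right) \left(- \frac{1}{48125}\right) = \frac{7906}{48125} \approx 0.16428$)
$\sqrt{V + I{\left(203,119 \right)}} = \sqrt{\frac{7906}{48125} + \left(203 + 119\right)} = \sqrt{\frac{7906}{48125} + 322} = \sqrt{\frac{15504156}{48125}} = \frac{6 \sqrt{33161667}}{1925}$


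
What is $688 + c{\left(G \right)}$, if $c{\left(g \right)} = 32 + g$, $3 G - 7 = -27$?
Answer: $\frac{2140}{3} \approx 713.33$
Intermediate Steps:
$G = - \frac{20}{3}$ ($G = \frac{7}{3} + \frac{1}{3} \left(-27\right) = \frac{7}{3} - 9 = - \frac{20}{3} \approx -6.6667$)
$688 + c{\left(G \right)} = 688 + \left(32 - \frac{20}{3}\right) = 688 + \frac{76}{3} = \frac{2140}{3}$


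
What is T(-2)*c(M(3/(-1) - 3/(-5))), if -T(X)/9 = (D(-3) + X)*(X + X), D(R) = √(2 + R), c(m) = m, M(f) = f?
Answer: 864/5 - 432*I/5 ≈ 172.8 - 86.4*I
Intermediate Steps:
T(X) = -18*X*(I + X) (T(X) = -9*(√(2 - 3) + X)*(X + X) = -9*(√(-1) + X)*2*X = -9*(I + X)*2*X = -18*X*(I + X))
T(-2)*c(M(3/(-1) - 3/(-5))) = (-18*(-2)*(I - 2))*(3/(-1) - 3/(-5)) = (-18*(-2)*(-2 + I))*(3*(-1) - 3*(-⅕)) = (-72 + 36*I)*(-3 + ⅗) = (-72 + 36*I)*(-12/5) = 864/5 - 432*I/5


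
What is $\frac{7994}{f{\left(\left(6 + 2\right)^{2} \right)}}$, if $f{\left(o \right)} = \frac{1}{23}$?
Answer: $183862$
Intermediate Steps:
$f{\left(o \right)} = \frac{1}{23}$
$\frac{7994}{f{\left(\left(6 + 2\right)^{2} \right)}} = 7994 \frac{1}{\frac{1}{23}} = 7994 \cdot 23 = 183862$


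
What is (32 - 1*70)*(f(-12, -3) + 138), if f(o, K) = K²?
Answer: -5586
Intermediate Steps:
(32 - 1*70)*(f(-12, -3) + 138) = (32 - 1*70)*((-3)² + 138) = (32 - 70)*(9 + 138) = -38*147 = -5586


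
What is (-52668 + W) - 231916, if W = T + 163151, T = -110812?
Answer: -232245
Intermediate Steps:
W = 52339 (W = -110812 + 163151 = 52339)
(-52668 + W) - 231916 = (-52668 + 52339) - 231916 = -329 - 231916 = -232245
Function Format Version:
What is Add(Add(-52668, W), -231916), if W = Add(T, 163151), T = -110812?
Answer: -232245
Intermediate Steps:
W = 52339 (W = Add(-110812, 163151) = 52339)
Add(Add(-52668, W), -231916) = Add(Add(-52668, 52339), -231916) = Add(-329, -231916) = -232245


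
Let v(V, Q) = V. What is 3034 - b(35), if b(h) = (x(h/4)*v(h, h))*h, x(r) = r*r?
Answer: -1452081/16 ≈ -90755.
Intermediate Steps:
x(r) = r²
b(h) = h⁴/16 (b(h) = ((h/4)²*h)*h = ((h²/16)*h)*h = (h³/16)*h = h⁴/16)
3034 - b(35) = 3034 - 35⁴/16 = 3034 - 1500625/16 = -1452081/16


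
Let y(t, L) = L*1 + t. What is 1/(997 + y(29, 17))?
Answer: 1/1043 ≈ 0.00095877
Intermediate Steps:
y(t, L) = L + t
1/(997 + y(29, 17)) = 1/(997 + (17 + 29)) = 1/(997 + 46) = 1/1043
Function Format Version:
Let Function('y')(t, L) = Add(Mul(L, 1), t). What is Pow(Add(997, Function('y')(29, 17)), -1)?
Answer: Rational(1, 1043) ≈ 0.00095877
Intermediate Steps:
Function('y')(t, L) = Add(L, t)
Pow(Add(997, Function('y')(29, 17)), -1) = Pow(Add(997, Add(17, 29)), -1) = Pow(Add(997, 46), -1) = Pow(1043, -1) = Rational(1, 1043)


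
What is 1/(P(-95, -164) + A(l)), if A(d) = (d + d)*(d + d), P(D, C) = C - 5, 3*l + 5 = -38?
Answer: 9/5875 ≈ 0.0015319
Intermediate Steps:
l = -43/3 (l = -5/3 + (⅓)*(-38) = -5/3 - 38/3 = -43/3 ≈ -14.333)
P(D, C) = -5 + C
A(d) = 4*d² (A(d) = (2*d)*(2*d) = 4*d²)
1/(P(-95, -164) + A(l)) = 1/((-5 - 164) + 4*(-43/3)²) = 1/(-169 + 4*(1849/9)) = 1/(-169 + 7396/9) = 1/(5875/9) = 9/5875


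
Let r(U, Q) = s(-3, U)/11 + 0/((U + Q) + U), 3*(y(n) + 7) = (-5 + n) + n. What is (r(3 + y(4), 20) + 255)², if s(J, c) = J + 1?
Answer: 7856809/121 ≈ 64932.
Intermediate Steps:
s(J, c) = 1 + J
y(n) = -26/3 + 2*n/3 (y(n) = -7 + ((-5 + n) + n)/3 = -7 + (-5 + 2*n)/3 = -7 + (-5/3 + 2*n/3) = -26/3 + 2*n/3)
r(U, Q) = -2/11 (r(U, Q) = (1 - 3)/11 + 0/((U + Q) + U) = -2*1/11 + 0/((Q + U) + U) = -2/11 + 0/(Q + 2*U) = -2/11 + 0 = -2/11)
(r(3 + y(4), 20) + 255)² = (-2/11 + 255)² = (2803/11)² = 7856809/121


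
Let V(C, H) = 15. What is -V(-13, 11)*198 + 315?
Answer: -2655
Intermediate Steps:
-V(-13, 11)*198 + 315 = -1*15*198 + 315 = -15*198 + 315 = -2970 + 315 = -2655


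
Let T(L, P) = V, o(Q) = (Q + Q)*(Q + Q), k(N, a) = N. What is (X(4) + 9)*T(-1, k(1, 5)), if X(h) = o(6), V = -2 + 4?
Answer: 306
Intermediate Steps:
V = 2
o(Q) = 4*Q² (o(Q) = (2*Q)*(2*Q) = 4*Q²)
T(L, P) = 2
X(h) = 144 (X(h) = 4*6² = 4*36 = 144)
(X(4) + 9)*T(-1, k(1, 5)) = (144 + 9)*2 = 153*2 = 306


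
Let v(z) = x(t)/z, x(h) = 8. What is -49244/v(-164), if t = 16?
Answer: 1009502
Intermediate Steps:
v(z) = 8/z
-49244/v(-164) = -49244/(8/(-164)) = -49244/(8*(-1/164)) = -49244/(-2/41) = -49244*(-41/2) = 1009502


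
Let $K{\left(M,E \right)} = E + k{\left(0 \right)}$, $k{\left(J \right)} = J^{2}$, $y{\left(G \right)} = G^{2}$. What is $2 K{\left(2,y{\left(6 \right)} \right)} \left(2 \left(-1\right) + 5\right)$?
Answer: $216$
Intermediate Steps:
$K{\left(M,E \right)} = E$ ($K{\left(M,E \right)} = E + 0^{2} = E + 0 = E$)
$2 K{\left(2,y{\left(6 \right)} \right)} \left(2 \left(-1\right) + 5\right) = 2 \cdot 6^{2} \left(2 \left(-1\right) + 5\right) = 2 \cdot 36 \left(-2 + 5\right) = 72 \cdot 3 = 216$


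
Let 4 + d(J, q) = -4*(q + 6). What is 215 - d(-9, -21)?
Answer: 159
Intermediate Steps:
d(J, q) = -28 - 4*q (d(J, q) = -4 - 4*(q + 6) = -4 - 4*(6 + q) = -4 + (-24 - 4*q) = -28 - 4*q)
215 - d(-9, -21) = 215 - (-28 - 4*(-21)) = 215 - (-28 + 84) = 215 - 1*56 = 215 - 56 = 159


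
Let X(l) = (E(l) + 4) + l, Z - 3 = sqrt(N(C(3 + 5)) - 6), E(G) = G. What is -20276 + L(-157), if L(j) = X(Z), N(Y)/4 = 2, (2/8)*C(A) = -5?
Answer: -20266 + 2*sqrt(2) ≈ -20263.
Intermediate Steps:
C(A) = -20 (C(A) = 4*(-5) = -20)
N(Y) = 8 (N(Y) = 4*2 = 8)
Z = 3 + sqrt(2) (Z = 3 + sqrt(8 - 6) = 3 + sqrt(2) ≈ 4.4142)
X(l) = 4 + 2*l (X(l) = (l + 4) + l = (4 + l) + l = 4 + 2*l)
L(j) = 10 + 2*sqrt(2) (L(j) = 4 + 2*(3 + sqrt(2)) = 4 + (6 + 2*sqrt(2)) = 10 + 2*sqrt(2))
-20276 + L(-157) = -20276 + (10 + 2*sqrt(2)) = -20266 + 2*sqrt(2)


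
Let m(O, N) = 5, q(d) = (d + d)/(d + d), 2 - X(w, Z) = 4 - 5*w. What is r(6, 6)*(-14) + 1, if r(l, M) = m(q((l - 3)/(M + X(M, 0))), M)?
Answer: -69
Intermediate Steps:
X(w, Z) = -2 + 5*w (X(w, Z) = 2 - (4 - 5*w) = 2 + (-4 + 5*w) = -2 + 5*w)
q(d) = 1 (q(d) = (2*d)/((2*d)) = (2*d)*(1/(2*d)) = 1)
r(l, M) = 5
r(6, 6)*(-14) + 1 = 5*(-14) + 1 = -70 + 1 = -69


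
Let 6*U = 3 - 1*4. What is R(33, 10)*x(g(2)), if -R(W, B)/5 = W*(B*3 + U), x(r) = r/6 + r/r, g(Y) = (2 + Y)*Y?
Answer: -68915/6 ≈ -11486.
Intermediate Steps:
U = -⅙ (U = (3 - 1*4)/6 = (3 - 4)/6 = (⅙)*(-1) = -⅙ ≈ -0.16667)
g(Y) = Y*(2 + Y)
x(r) = 1 + r/6 (x(r) = r*(⅙) + 1 = r/6 + 1 = 1 + r/6)
R(W, B) = -5*W*(-⅙ + 3*B) (R(W, B) = -5*W*(B*3 - ⅙) = -5*W*(3*B - ⅙) = -5*W*(-⅙ + 3*B))
R(33, 10)*x(g(2)) = ((⅚)*33*(1 - 18*10))*(1 + (2*(2 + 2))/6) = ((⅚)*33*(1 - 180))*(1 + (2*4)/6) = ((⅚)*33*(-179))*(1 + (⅙)*8) = -9845*(1 + 4/3)/2 = -9845/2*7/3 = -68915/6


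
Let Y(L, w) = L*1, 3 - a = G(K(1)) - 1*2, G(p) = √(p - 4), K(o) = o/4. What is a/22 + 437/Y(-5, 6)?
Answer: -9589/110 - I*√15/44 ≈ -87.173 - 0.088022*I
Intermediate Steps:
K(o) = o/4 (K(o) = o*(¼) = o/4)
G(p) = √(-4 + p)
a = 5 - I*√15/2 (a = 3 - (√(-4 + (¼)*1) - 1*2) = 3 - (√(-4 + ¼) - 2) = 3 - (√(-15/4) - 2) = 3 - (I*√15/2 - 2) = 3 - (-2 + I*√15/2) = 3 + (2 - I*√15/2) = 5 - I*√15/2 ≈ 5.0 - 1.9365*I)
Y(L, w) = L
a/22 + 437/Y(-5, 6) = (5 - I*√15/2)/22 + 437/(-5) = (5 - I*√15/2)*(1/22) + 437*(-⅕) = (5/22 - I*√15/44) - 437/5 = -9589/110 - I*√15/44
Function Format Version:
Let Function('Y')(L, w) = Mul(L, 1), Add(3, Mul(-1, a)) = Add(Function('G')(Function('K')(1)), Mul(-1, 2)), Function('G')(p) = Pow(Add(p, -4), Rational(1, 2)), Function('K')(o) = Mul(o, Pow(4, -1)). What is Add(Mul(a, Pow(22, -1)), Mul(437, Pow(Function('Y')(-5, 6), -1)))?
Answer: Add(Rational(-9589, 110), Mul(Rational(-1, 44), I, Pow(15, Rational(1, 2)))) ≈ Add(-87.173, Mul(-0.088022, I))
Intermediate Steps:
Function('K')(o) = Mul(Rational(1, 4), o) (Function('K')(o) = Mul(o, Rational(1, 4)) = Mul(Rational(1, 4), o))
Function('G')(p) = Pow(Add(-4, p), Rational(1, 2))
a = Add(5, Mul(Rational(-1, 2), I, Pow(15, Rational(1, 2)))) (a = Add(3, Mul(-1, Add(Pow(Add(-4, Mul(Rational(1, 4), 1)), Rational(1, 2)), Mul(-1, 2)))) = Add(3, Mul(-1, Add(Pow(Add(-4, Rational(1, 4)), Rational(1, 2)), -2))) = Add(3, Mul(-1, Add(Pow(Rational(-15, 4), Rational(1, 2)), -2))) = Add(3, Mul(-1, Add(Mul(Rational(1, 2), I, Pow(15, Rational(1, 2))), -2))) = Add(3, Mul(-1, Add(-2, Mul(Rational(1, 2), I, Pow(15, Rational(1, 2)))))) = Add(3, Add(2, Mul(Rational(-1, 2), I, Pow(15, Rational(1, 2))))) = Add(5, Mul(Rational(-1, 2), I, Pow(15, Rational(1, 2)))) ≈ Add(5.0000, Mul(-1.9365, I)))
Function('Y')(L, w) = L
Add(Mul(a, Pow(22, -1)), Mul(437, Pow(Function('Y')(-5, 6), -1))) = Add(Mul(Add(5, Mul(Rational(-1, 2), I, Pow(15, Rational(1, 2)))), Pow(22, -1)), Mul(437, Pow(-5, -1))) = Add(Mul(Add(5, Mul(Rational(-1, 2), I, Pow(15, Rational(1, 2)))), Rational(1, 22)), Mul(437, Rational(-1, 5))) = Add(Add(Rational(5, 22), Mul(Rational(-1, 44), I, Pow(15, Rational(1, 2)))), Rational(-437, 5)) = Add(Rational(-9589, 110), Mul(Rational(-1, 44), I, Pow(15, Rational(1, 2))))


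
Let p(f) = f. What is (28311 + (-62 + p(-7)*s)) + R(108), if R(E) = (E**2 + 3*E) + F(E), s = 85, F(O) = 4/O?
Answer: 1070335/27 ≈ 39642.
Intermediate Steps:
R(E) = E**2 + 3*E + 4/E (R(E) = (E**2 + 3*E) + 4/E = E**2 + 3*E + 4/E)
(28311 + (-62 + p(-7)*s)) + R(108) = (28311 + (-62 - 7*85)) + (4 + 108**2*(3 + 108))/108 = (28311 + (-62 - 595)) + (4 + 11664*111)/108 = (28311 - 657) + (4 + 1294704)/108 = 27654 + (1/108)*1294708 = 27654 + 323677/27 = 1070335/27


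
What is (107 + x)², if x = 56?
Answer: 26569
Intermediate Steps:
(107 + x)² = (107 + 56)² = 163² = 26569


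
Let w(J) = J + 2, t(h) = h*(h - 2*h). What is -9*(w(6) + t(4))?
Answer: 72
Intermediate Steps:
t(h) = -h² (t(h) = h*(-h) = -h²)
w(J) = 2 + J
-9*(w(6) + t(4)) = -9*((2 + 6) - 1*4²) = -9*(8 - 1*16) = -9*(8 - 16) = -9*(-8) = 72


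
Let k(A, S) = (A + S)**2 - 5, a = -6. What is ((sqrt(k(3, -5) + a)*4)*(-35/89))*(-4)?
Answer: 560*I*sqrt(7)/89 ≈ 16.647*I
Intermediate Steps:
k(A, S) = -5 + (A + S)**2
((sqrt(k(3, -5) + a)*4)*(-35/89))*(-4) = ((sqrt((-5 + (3 - 5)**2) - 6)*4)*(-35/89))*(-4) = ((sqrt((-5 + (-2)**2) - 6)*4)*(-35*1/89))*(-4) = ((sqrt((-5 + 4) - 6)*4)*(-35/89))*(-4) = ((sqrt(-1 - 6)*4)*(-35/89))*(-4) = ((sqrt(-7)*4)*(-35/89))*(-4) = (((I*sqrt(7))*4)*(-35/89))*(-4) = ((4*I*sqrt(7))*(-35/89))*(-4) = -140*I*sqrt(7)/89*(-4) = 560*I*sqrt(7)/89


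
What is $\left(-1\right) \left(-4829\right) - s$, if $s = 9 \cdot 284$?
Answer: $2273$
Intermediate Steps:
$s = 2556$
$\left(-1\right) \left(-4829\right) - s = \left(-1\right) \left(-4829\right) - 2556 = 4829 - 2556 = 2273$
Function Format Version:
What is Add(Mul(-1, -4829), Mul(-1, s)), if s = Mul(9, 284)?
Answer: 2273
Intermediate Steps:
s = 2556
Add(Mul(-1, -4829), Mul(-1, s)) = Add(Mul(-1, -4829), Mul(-1, 2556)) = Add(4829, -2556) = 2273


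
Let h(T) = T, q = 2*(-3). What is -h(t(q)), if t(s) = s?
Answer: 6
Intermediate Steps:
q = -6
-h(t(q)) = -1*(-6) = 6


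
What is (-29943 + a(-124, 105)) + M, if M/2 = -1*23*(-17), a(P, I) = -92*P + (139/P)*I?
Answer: -2215967/124 ≈ -17871.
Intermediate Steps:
a(P, I) = -92*P + 139*I/P
M = 782 (M = 2*(-1*23*(-17)) = 2*(-23*(-17)) = 2*391 = 782)
(-29943 + a(-124, 105)) + M = (-29943 + (-92*(-124) + 139*105/(-124))) + 782 = (-29943 + (11408 + 139*105*(-1/124))) + 782 = (-29943 + (11408 - 14595/124)) + 782 = (-29943 + 1399997/124) + 782 = -2312935/124 + 782 = -2215967/124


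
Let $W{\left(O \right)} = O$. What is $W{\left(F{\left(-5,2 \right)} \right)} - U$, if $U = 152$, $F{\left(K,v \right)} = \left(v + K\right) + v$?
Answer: $-153$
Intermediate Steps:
$F{\left(K,v \right)} = K + 2 v$ ($F{\left(K,v \right)} = \left(K + v\right) + v = K + 2 v$)
$W{\left(F{\left(-5,2 \right)} \right)} - U = \left(-5 + 2 \cdot 2\right) - 152 = \left(-5 + 4\right) - 152 = -1 - 152 = -153$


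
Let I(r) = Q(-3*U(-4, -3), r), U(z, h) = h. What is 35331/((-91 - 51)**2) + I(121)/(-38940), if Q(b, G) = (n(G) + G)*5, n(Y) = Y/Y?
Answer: 68174455/39259308 ≈ 1.7365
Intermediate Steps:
n(Y) = 1
Q(b, G) = 5 + 5*G (Q(b, G) = (1 + G)*5 = 5 + 5*G)
I(r) = 5 + 5*r
35331/((-91 - 51)**2) + I(121)/(-38940) = 35331/((-91 - 51)**2) + (5 + 5*121)/(-38940) = 35331/((-142)**2) + (5 + 605)*(-1/38940) = 35331/20164 + 610*(-1/38940) = 35331*(1/20164) - 61/3894 = 35331/20164 - 61/3894 = 68174455/39259308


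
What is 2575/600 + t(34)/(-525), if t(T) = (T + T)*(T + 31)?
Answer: -3467/840 ≈ -4.1274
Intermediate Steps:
t(T) = 2*T*(31 + T) (t(T) = (2*T)*(31 + T) = 2*T*(31 + T))
2575/600 + t(34)/(-525) = 2575/600 + (2*34*(31 + 34))/(-525) = 2575*(1/600) + (2*34*65)*(-1/525) = 103/24 + 4420*(-1/525) = 103/24 - 884/105 = -3467/840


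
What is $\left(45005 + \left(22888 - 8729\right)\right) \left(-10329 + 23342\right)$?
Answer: $769901132$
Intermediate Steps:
$\left(45005 + \left(22888 - 8729\right)\right) \left(-10329 + 23342\right) = \left(45005 + \left(22888 - 8729\right)\right) 13013 = \left(45005 + 14159\right) 13013 = 59164 \cdot 13013 = 769901132$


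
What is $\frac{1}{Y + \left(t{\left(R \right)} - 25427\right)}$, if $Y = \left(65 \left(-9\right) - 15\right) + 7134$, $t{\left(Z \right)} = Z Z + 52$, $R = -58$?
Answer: $- \frac{1}{15477} \approx -6.4612 \cdot 10^{-5}$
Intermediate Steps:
$t{\left(Z \right)} = 52 + Z^{2}$ ($t{\left(Z \right)} = Z^{2} + 52 = 52 + Z^{2}$)
$Y = 6534$ ($Y = \left(-585 - 15\right) + 7134 = -600 + 7134 = 6534$)
$\frac{1}{Y + \left(t{\left(R \right)} - 25427\right)} = \frac{1}{6534 - \left(25375 - 3364\right)} = \frac{1}{6534 + \left(\left(52 + 3364\right) - 25427\right)} = \frac{1}{6534 + \left(3416 - 25427\right)} = \frac{1}{6534 - 22011} = \frac{1}{-15477} = - \frac{1}{15477}$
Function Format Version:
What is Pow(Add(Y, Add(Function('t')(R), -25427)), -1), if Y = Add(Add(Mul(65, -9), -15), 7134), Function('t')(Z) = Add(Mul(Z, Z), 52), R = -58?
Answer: Rational(-1, 15477) ≈ -6.4612e-5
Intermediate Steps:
Function('t')(Z) = Add(52, Pow(Z, 2)) (Function('t')(Z) = Add(Pow(Z, 2), 52) = Add(52, Pow(Z, 2)))
Y = 6534 (Y = Add(Add(-585, -15), 7134) = Add(-600, 7134) = 6534)
Pow(Add(Y, Add(Function('t')(R), -25427)), -1) = Pow(Add(6534, Add(Add(52, Pow(-58, 2)), -25427)), -1) = Pow(Add(6534, Add(Add(52, 3364), -25427)), -1) = Pow(Add(6534, Add(3416, -25427)), -1) = Pow(Add(6534, -22011), -1) = Pow(-15477, -1) = Rational(-1, 15477)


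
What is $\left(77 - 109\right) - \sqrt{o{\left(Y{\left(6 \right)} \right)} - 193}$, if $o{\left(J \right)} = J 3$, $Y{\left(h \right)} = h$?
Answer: $-32 - 5 i \sqrt{7} \approx -32.0 - 13.229 i$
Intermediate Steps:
$o{\left(J \right)} = 3 J$
$\left(77 - 109\right) - \sqrt{o{\left(Y{\left(6 \right)} \right)} - 193} = \left(77 - 109\right) - \sqrt{3 \cdot 6 - 193} = \left(77 - 109\right) - \sqrt{18 - 193} = -32 - \sqrt{-175} = -32 - 5 i \sqrt{7}$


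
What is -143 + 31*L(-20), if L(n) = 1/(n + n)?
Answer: -5751/40 ≈ -143.77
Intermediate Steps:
L(n) = 1/(2*n)
-143 + 31*L(-20) = -143 + 31*((½)/(-20)) = -143 + 31*((½)*(-1/20)) = -143 + 31*(-1/40) = -143 - 31/40 = -5751/40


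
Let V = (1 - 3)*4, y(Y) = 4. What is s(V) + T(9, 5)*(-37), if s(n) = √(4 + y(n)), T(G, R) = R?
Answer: -185 + 2*√2 ≈ -182.17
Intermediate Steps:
V = -8 (V = -2*4 = -8)
s(n) = 2*√2 (s(n) = √(4 + 4) = √8 = 2*√2)
s(V) + T(9, 5)*(-37) = 2*√2 + 5*(-37) = 2*√2 - 185 = -185 + 2*√2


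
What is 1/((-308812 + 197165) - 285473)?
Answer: -1/397120 ≈ -2.5181e-6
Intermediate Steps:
1/((-308812 + 197165) - 285473) = 1/(-111647 - 285473) = 1/(-397120) = -1/397120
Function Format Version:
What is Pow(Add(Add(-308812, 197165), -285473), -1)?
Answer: Rational(-1, 397120) ≈ -2.5181e-6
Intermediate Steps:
Pow(Add(Add(-308812, 197165), -285473), -1) = Pow(Add(-111647, -285473), -1) = Pow(-397120, -1) = Rational(-1, 397120)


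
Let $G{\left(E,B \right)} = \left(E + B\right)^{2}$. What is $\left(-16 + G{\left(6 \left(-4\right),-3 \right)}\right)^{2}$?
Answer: $508369$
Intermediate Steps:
$G{\left(E,B \right)} = \left(B + E\right)^{2}$
$\left(-16 + G{\left(6 \left(-4\right),-3 \right)}\right)^{2} = \left(-16 + \left(-3 + 6 \left(-4\right)\right)^{2}\right)^{2} = \left(-16 + \left(-3 - 24\right)^{2}\right)^{2} = \left(-16 + \left(-27\right)^{2}\right)^{2} = \left(-16 + 729\right)^{2} = 713^{2} = 508369$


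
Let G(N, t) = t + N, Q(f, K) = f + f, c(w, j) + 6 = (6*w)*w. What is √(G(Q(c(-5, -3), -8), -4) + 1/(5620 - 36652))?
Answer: √7596880994/5172 ≈ 16.852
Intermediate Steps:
c(w, j) = -6 + 6*w² (c(w, j) = -6 + (6*w)*w = -6 + 6*w²)
Q(f, K) = 2*f
G(N, t) = N + t
√(G(Q(c(-5, -3), -8), -4) + 1/(5620 - 36652)) = √((2*(-6 + 6*(-5)²) - 4) + 1/(5620 - 36652)) = √((2*(-6 + 6*25) - 4) + 1/(-31032)) = √((2*(-6 + 150) - 4) - 1/31032) = √((2*144 - 4) - 1/31032) = √((288 - 4) - 1/31032) = √(284 - 1/31032) = √(8813087/31032) = √7596880994/5172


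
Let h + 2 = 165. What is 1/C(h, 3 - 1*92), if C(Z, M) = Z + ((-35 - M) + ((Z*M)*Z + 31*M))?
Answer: -1/2367183 ≈ -4.2244e-7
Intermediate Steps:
h = 163 (h = -2 + 165 = 163)
C(Z, M) = -35 + Z + 30*M + M*Z² (C(Z, M) = Z + ((-35 - M) + ((M*Z)*Z + 31*M)) = Z + ((-35 - M) + (M*Z² + 31*M)) = Z + ((-35 - M) + (31*M + M*Z²)) = Z + (-35 + 30*M + M*Z²) = -35 + Z + 30*M + M*Z²)
1/C(h, 3 - 1*92) = 1/(-35 + 163 + 30*(3 - 1*92) + (3 - 1*92)*163²) = 1/(-35 + 163 + 30*(3 - 92) + (3 - 92)*26569) = 1/(-35 + 163 + 30*(-89) - 89*26569) = 1/(-35 + 163 - 2670 - 2364641) = 1/(-2367183) = -1/2367183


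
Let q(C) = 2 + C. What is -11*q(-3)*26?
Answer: 286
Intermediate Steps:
-11*q(-3)*26 = -11*(2 - 3)*26 = -11*(-1)*26 = 11*26 = 286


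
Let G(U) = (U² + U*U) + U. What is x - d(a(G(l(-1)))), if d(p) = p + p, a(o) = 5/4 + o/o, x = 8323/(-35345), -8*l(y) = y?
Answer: -334751/70690 ≈ -4.7355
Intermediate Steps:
l(y) = -y/8
x = -8323/35345 (x = 8323*(-1/35345) = -8323/35345 ≈ -0.23548)
G(U) = U + 2*U² (G(U) = (U² + U²) + U = 2*U² + U = U + 2*U²)
a(o) = 9/4 (a(o) = 5*(¼) + 1 = 5/4 + 1 = 9/4)
d(p) = 2*p
x - d(a(G(l(-1)))) = -8323/35345 - 2*9/4 = -8323/35345 - 1*9/2 = -8323/35345 - 9/2 = -334751/70690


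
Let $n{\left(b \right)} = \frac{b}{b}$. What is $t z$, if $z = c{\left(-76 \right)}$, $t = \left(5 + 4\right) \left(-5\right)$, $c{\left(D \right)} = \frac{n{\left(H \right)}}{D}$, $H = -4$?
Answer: $\frac{45}{76} \approx 0.5921$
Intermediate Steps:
$n{\left(b \right)} = 1$
$c{\left(D \right)} = \frac{1}{D}$ ($c{\left(D \right)} = 1 \frac{1}{D} = \frac{1}{D}$)
$t = -45$ ($t = 9 \left(-5\right) = -45$)
$z = - \frac{1}{76}$ ($z = \frac{1}{-76} = - \frac{1}{76} \approx -0.013158$)
$t z = \left(-45\right) \left(- \frac{1}{76}\right) = \frac{45}{76}$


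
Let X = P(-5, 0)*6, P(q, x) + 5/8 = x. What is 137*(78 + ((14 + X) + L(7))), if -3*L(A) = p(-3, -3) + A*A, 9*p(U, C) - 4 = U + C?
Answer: 1065175/108 ≈ 9862.7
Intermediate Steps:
p(U, C) = 4/9 + C/9 + U/9 (p(U, C) = 4/9 + (U + C)/9 = 4/9 + (C + U)/9 = 4/9 + (C/9 + U/9) = 4/9 + C/9 + U/9)
P(q, x) = -5/8 + x
X = -15/4 (X = (-5/8 + 0)*6 = -5/8*6 = -15/4 ≈ -3.7500)
L(A) = 2/27 - A**2/3 (L(A) = -((4/9 + (1/9)*(-3) + (1/9)*(-3)) + A*A)/3 = -((4/9 - 1/3 - 1/3) + A**2)/3 = -(-2/9 + A**2)/3 = 2/27 - A**2/3)
137*(78 + ((14 + X) + L(7))) = 137*(78 + ((14 - 15/4) + (2/27 - 1/3*7**2))) = 137*(78 + (41/4 + (2/27 - 1/3*49))) = 137*(78 + (41/4 + (2/27 - 49/3))) = 137*(78 + (41/4 - 439/27)) = 137*(78 - 649/108) = 137*(7775/108) = 1065175/108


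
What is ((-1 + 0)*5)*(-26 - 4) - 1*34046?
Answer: -33896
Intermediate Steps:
((-1 + 0)*5)*(-26 - 4) - 1*34046 = -1*5*(-30) - 34046 = -5*(-30) - 34046 = 150 - 34046 = -33896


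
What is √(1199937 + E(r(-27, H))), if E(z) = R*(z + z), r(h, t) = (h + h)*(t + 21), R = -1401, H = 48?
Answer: √11640189 ≈ 3411.8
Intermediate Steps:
r(h, t) = 2*h*(21 + t) (r(h, t) = (2*h)*(21 + t) = 2*h*(21 + t))
E(z) = -2802*z (E(z) = -1401*(z + z) = -2802*z)
√(1199937 + E(r(-27, H))) = √(1199937 - 5604*(-27)*(21 + 48)) = √(1199937 - 5604*(-27)*69) = √(1199937 - 2802*(-3726)) = √(1199937 + 10440252) = √11640189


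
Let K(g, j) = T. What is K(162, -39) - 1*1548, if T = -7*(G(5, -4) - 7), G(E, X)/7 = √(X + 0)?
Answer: -1499 - 98*I ≈ -1499.0 - 98.0*I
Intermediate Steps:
G(E, X) = 7*√X (G(E, X) = 7*√(X + 0) = 7*√X)
T = 49 - 98*I (T = -7*(7*√(-4) - 7) = -7*(7*(2*I) - 7) = -7*(14*I - 7) = -7*(-7 + 14*I) = 49 - 98*I ≈ 49.0 - 98.0*I)
K(g, j) = 49 - 98*I
K(162, -39) - 1*1548 = (49 - 98*I) - 1*1548 = (49 - 98*I) - 1548 = -1499 - 98*I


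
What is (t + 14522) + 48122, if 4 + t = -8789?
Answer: 53851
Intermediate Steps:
t = -8793 (t = -4 - 8789 = -8793)
(t + 14522) + 48122 = (-8793 + 14522) + 48122 = 5729 + 48122 = 53851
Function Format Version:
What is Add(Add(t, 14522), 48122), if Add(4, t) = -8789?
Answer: 53851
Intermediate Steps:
t = -8793 (t = Add(-4, -8789) = -8793)
Add(Add(t, 14522), 48122) = Add(Add(-8793, 14522), 48122) = Add(5729, 48122) = 53851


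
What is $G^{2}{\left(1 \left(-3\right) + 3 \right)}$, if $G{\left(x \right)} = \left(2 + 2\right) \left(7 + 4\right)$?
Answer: $1936$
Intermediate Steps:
$G{\left(x \right)} = 44$ ($G{\left(x \right)} = 4 \cdot 11 = 44$)
$G^{2}{\left(1 \left(-3\right) + 3 \right)} = 44^{2} = 1936$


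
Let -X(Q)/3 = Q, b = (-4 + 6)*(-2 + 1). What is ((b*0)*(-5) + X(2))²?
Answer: 36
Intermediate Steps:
b = -2 (b = 2*(-1) = -2)
X(Q) = -3*Q
((b*0)*(-5) + X(2))² = (-2*0*(-5) - 3*2)² = (0*(-5) - 6)² = (0 - 6)² = (-6)² = 36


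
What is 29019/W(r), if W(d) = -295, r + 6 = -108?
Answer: -29019/295 ≈ -98.370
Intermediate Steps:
r = -114 (r = -6 - 108 = -114)
29019/W(r) = 29019/(-295) = 29019*(-1/295) = -29019/295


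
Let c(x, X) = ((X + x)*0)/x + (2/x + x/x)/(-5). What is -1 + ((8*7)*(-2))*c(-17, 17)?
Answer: 319/17 ≈ 18.765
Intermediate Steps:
c(x, X) = -⅕ - 2/(5*x) (c(x, X) = 0/x + (2/x + 1)*(-⅕) = 0 + (1 + 2/x)*(-⅕) = 0 + (-⅕ - 2/(5*x)) = -⅕ - 2/(5*x))
-1 + ((8*7)*(-2))*c(-17, 17) = -1 + ((8*7)*(-2))*((⅕)*(-2 - 1*(-17))/(-17)) = -1 + (56*(-2))*((⅕)*(-1/17)*(-2 + 17)) = -1 - 112*(-1)*15/(5*17) = -1 - 112*(-3/17) = -1 + 336/17 = 319/17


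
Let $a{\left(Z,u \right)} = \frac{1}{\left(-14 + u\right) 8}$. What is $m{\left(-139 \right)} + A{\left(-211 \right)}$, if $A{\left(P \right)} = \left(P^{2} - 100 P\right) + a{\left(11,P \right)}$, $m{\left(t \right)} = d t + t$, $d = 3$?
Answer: $\frac{117116999}{1800} \approx 65065.0$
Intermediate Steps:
$m{\left(t \right)} = 4 t$ ($m{\left(t \right)} = 3 t + t = 4 t$)
$a{\left(Z,u \right)} = \frac{1}{8 \left(-14 + u\right)}$ ($a{\left(Z,u \right)} = \frac{1}{-14 + u} \frac{1}{8} = \frac{1}{8 \left(-14 + u\right)}$)
$A{\left(P \right)} = P^{2} - 100 P + \frac{1}{8 \left(-14 + P\right)}$ ($A{\left(P \right)} = \left(P^{2} - 100 P\right) + \frac{1}{8 \left(-14 + P\right)} = P^{2} - 100 P + \frac{1}{8 \left(-14 + P\right)}$)
$m{\left(-139 \right)} + A{\left(-211 \right)} = 4 \left(-139\right) + \frac{\frac{1}{8} - 211 \left(-100 - 211\right) \left(-14 - 211\right)}{-14 - 211} = -556 + \frac{\frac{1}{8} - \left(-65621\right) \left(-225\right)}{-225} = -556 - \frac{\frac{1}{8} - 14764725}{225} = -556 - - \frac{118117799}{1800} = -556 + \frac{118117799}{1800} = \frac{117116999}{1800}$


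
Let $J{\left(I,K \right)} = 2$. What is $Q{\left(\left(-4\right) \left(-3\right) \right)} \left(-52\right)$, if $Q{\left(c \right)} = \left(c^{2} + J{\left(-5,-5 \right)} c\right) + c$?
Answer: $-9360$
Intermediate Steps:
$Q{\left(c \right)} = c^{2} + 3 c$ ($Q{\left(c \right)} = \left(c^{2} + 2 c\right) + c = c^{2} + 3 c$)
$Q{\left(\left(-4\right) \left(-3\right) \right)} \left(-52\right) = \left(-4\right) \left(-3\right) \left(3 - -12\right) \left(-52\right) = 12 \left(3 + 12\right) \left(-52\right) = 12 \cdot 15 \left(-52\right) = 180 \left(-52\right) = -9360$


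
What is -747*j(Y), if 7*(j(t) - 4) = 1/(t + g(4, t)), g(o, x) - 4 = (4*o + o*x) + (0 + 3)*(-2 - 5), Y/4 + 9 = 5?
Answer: -188161/63 ≈ -2986.7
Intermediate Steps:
Y = -16 (Y = -36 + 4*5 = -36 + 20 = -16)
g(o, x) = -17 + 4*o + o*x (g(o, x) = 4 + ((4*o + o*x) + (0 + 3)*(-2 - 5)) = 4 + ((4*o + o*x) + 3*(-7)) = 4 + ((4*o + o*x) - 21) = 4 + (-21 + 4*o + o*x) = -17 + 4*o + o*x)
j(t) = 4 + 1/(7*(-1 + 5*t)) (j(t) = 4 + 1/(7*(t + (-17 + 4*4 + 4*t))) = 4 + 1/(7*(t + (-17 + 16 + 4*t))) = 4 + 1/(7*(t + (-1 + 4*t))) = 4 + 1/(7*(-1 + 5*t)))
-747*j(Y) = -747*(-27 + 140*(-16))/(7*(-1 + 5*(-16))) = -747*(-27 - 2240)/(7*(-1 - 80)) = -747*(-2267)/(7*(-81)) = -747*(-1)*(-2267)/(7*81) = -747*2267/567 = -188161/63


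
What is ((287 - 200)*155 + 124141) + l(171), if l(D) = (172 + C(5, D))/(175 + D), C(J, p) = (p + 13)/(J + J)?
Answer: 119046966/865 ≈ 1.3763e+5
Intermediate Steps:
C(J, p) = (13 + p)/(2*J) (C(J, p) = (13 + p)/((2*J)) = (13 + p)*(1/(2*J)) = (13 + p)/(2*J))
l(D) = (1733/10 + D/10)/(175 + D) (l(D) = (172 + (1/2)*(13 + D)/5)/(175 + D) = (172 + (1/2)*(1/5)*(13 + D))/(175 + D) = (172 + (13/10 + D/10))/(175 + D) = (1733/10 + D/10)/(175 + D))
((287 - 200)*155 + 124141) + l(171) = ((287 - 200)*155 + 124141) + (1733 + 171)/(10*(175 + 171)) = (87*155 + 124141) + (1/10)*1904/346 = (13485 + 124141) + (1/10)*(1/346)*1904 = 137626 + 476/865 = 119046966/865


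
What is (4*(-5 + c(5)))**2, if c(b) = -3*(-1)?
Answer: 64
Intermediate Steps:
c(b) = 3
(4*(-5 + c(5)))**2 = (4*(-5 + 3))**2 = (4*(-2))**2 = (-8)**2 = 64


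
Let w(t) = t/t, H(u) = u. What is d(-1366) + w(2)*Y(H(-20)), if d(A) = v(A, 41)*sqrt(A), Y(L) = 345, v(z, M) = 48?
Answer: 345 + 48*I*sqrt(1366) ≈ 345.0 + 1774.1*I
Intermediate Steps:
w(t) = 1
d(A) = 48*sqrt(A)
d(-1366) + w(2)*Y(H(-20)) = 48*sqrt(-1366) + 1*345 = 48*(I*sqrt(1366)) + 345 = 48*I*sqrt(1366) + 345 = 345 + 48*I*sqrt(1366)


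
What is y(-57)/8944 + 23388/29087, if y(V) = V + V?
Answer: 102933177/130077064 ≈ 0.79132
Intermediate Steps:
y(V) = 2*V
y(-57)/8944 + 23388/29087 = (2*(-57))/8944 + 23388/29087 = -114*1/8944 + 23388*(1/29087) = -57/4472 + 23388/29087 = 102933177/130077064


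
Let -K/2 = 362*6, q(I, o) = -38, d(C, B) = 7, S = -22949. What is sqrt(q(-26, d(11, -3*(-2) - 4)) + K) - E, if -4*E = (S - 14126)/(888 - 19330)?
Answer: 37075/73768 + I*sqrt(4382) ≈ 0.50259 + 66.197*I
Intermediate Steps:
K = -4344 (K = -724*6 = -2*2172 = -4344)
E = -37075/73768 (E = -(-22949 - 14126)/(4*(888 - 19330)) = -(-37075)/(4*(-18442)) = -(-37075)*(-1)/(4*18442) = -1/4*37075/18442 = -37075/73768 ≈ -0.50259)
sqrt(q(-26, d(11, -3*(-2) - 4)) + K) - E = sqrt(-38 - 4344) - 1*(-37075/73768) = sqrt(-4382) + 37075/73768 = I*sqrt(4382) + 37075/73768 = 37075/73768 + I*sqrt(4382)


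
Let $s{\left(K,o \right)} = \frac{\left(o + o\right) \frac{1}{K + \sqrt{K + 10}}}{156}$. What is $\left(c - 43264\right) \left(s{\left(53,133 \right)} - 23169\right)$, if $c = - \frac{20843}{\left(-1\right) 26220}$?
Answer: $\frac{296278123148052229}{295579440} + \frac{7940528659 \sqrt{7}}{98526480} \approx 1.0024 \cdot 10^{9}$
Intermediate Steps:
$s{\left(K,o \right)} = \frac{o}{78 \left(K + \sqrt{10 + K}\right)}$ ($s{\left(K,o \right)} = \frac{2 o}{K + \sqrt{10 + K}} \frac{1}{156} = \frac{o}{78 \left(K + \sqrt{10 + K}\right)}$)
$c = \frac{1097}{1380}$ ($c = - \frac{20843}{-26220} = \left(-20843\right) \left(- \frac{1}{26220}\right) = \frac{1097}{1380} \approx 0.79493$)
$\left(c - 43264\right) \left(s{\left(53,133 \right)} - 23169\right) = \left(\frac{1097}{1380} - 43264\right) \left(\frac{1}{78} \cdot 133 \frac{1}{53 + \sqrt{10 + 53}} - 23169\right) = - \frac{59703223 \left(\frac{1}{78} \cdot 133 \frac{1}{53 + \sqrt{63}} - 23169\right)}{1380} = - \frac{59703223 \left(\frac{1}{78} \cdot 133 \frac{1}{53 + 3 \sqrt{7}} - 23169\right)}{1380} = - \frac{59703223 \left(\frac{133}{78 \left(53 + 3 \sqrt{7}\right)} - 23169\right)}{1380} = - \frac{59703223 \left(-23169 + \frac{133}{78 \left(53 + 3 \sqrt{7}\right)}\right)}{1380} = \frac{461087991229}{460} - \frac{7940528659}{107640 \left(53 + 3 \sqrt{7}\right)}$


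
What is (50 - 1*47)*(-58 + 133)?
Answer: 225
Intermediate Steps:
(50 - 1*47)*(-58 + 133) = (50 - 47)*75 = 3*75 = 225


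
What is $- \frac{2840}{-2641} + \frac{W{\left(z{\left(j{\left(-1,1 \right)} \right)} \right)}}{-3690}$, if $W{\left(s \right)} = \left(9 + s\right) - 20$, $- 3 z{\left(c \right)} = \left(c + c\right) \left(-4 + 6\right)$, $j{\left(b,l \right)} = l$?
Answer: $\frac{31536517}{29235870} \approx 1.0787$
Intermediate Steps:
$z{\left(c \right)} = - \frac{4 c}{3}$ ($z{\left(c \right)} = - \frac{\left(c + c\right) \left(-4 + 6\right)}{3} = - \frac{2 c 2}{3} = - \frac{4 c}{3}$)
$W{\left(s \right)} = -11 + s$
$- \frac{2840}{-2641} + \frac{W{\left(z{\left(j{\left(-1,1 \right)} \right)} \right)}}{-3690} = - \frac{2840}{-2641} + \frac{-11 - \frac{4}{3}}{-3690} = \left(-2840\right) \left(- \frac{1}{2641}\right) + \left(-11 - \frac{4}{3}\right) \left(- \frac{1}{3690}\right) = \frac{2840}{2641} - - \frac{37}{11070} = \frac{2840}{2641} + \frac{37}{11070} = \frac{31536517}{29235870}$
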